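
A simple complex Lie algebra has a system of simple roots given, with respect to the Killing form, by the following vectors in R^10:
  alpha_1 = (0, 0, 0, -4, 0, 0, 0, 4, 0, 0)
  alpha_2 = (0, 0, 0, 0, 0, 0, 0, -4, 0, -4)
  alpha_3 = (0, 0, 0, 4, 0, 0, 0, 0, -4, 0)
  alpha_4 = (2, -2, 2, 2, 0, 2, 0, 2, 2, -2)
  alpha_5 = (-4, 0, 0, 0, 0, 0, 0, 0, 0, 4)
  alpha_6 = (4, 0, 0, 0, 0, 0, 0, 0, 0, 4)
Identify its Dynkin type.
Compute the Cartan integers a_ij = 2(alpha_i, alpha_j)/(alpha_j, alpha_j); the resulting 6x6 Cartan matrix is
[[2, -1, -1, 0, 0, 0], [-1, 2, 0, 0, -1, -1], [-1, 0, 2, 0, 0, 0], [0, 0, 0, 2, -1, 0], [0, -1, 0, -1, 2, 0], [0, -1, 0, 0, 0, 2]].
All simple roots have the same length, so the diagram is simply laced. The associated Dynkin diagram is a chain of 5 nodes with one extra node attached to the third node from one end (E_6), so the type is E_6.

E6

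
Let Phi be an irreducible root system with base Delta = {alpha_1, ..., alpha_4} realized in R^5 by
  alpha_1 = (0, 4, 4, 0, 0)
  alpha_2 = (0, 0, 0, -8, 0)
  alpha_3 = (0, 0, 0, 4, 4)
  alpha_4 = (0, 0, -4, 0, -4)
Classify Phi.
Compute the Cartan integers a_ij = 2(alpha_i, alpha_j)/(alpha_j, alpha_j); the resulting 4x4 Cartan matrix is
[[2, 0, 0, -1], [0, 2, -2, 0], [0, -1, 2, -1], [-1, 0, -1, 2]].
The roots have two lengths (squared-length ratio 2:1); the short ones are alpha_{1,3,4}. The associated Dynkin diagram is a chain of 4 nodes with a double edge at one end; the terminal node there is the unique long simple root (C_4), so the type is C_4 (the algebra sp(8)).

type C_4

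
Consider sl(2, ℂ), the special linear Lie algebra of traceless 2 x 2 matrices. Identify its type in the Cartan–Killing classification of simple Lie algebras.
A1

This is sl(2), which has dimension 2^2 - 1 = 3 and rank 2 - 1 = 1 (a Cartan subalgebra is the diagonal traceless matrices). In the classification of classical Lie algebras, the special linear algebra sl(n+1) has type A_n; here n = 1, so the Dynkin diagram is a chain of 1 nodes with single edges (A_1). Hence the type is A_1.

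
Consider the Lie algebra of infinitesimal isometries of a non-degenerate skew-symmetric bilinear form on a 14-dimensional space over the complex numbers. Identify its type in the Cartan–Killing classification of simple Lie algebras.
type C_7

This is sp(14), which has dimension 14(14+1)/2 = 105 and rank 14/2 = 7. In the classification of classical Lie algebras, the symplectic algebra sp(2n) has type C_n; here n = 7, so the Dynkin diagram is a chain of 7 nodes with a double edge at one end; the terminal node there is the unique long simple root (C_7). Hence the type is C_7.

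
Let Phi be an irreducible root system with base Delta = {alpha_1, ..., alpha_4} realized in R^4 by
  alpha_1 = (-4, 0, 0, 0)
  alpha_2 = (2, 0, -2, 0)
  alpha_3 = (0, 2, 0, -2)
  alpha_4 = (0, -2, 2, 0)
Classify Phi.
C_4 (sp(8))

Compute the Cartan integers a_ij = 2(alpha_i, alpha_j)/(alpha_j, alpha_j); the resulting 4x4 Cartan matrix is
[[2, -2, 0, 0], [-1, 2, 0, -1], [0, 0, 2, -1], [0, -1, -1, 2]].
The roots have two lengths (squared-length ratio 2:1); the short ones are alpha_{2,3,4}. The associated Dynkin diagram is a chain of 4 nodes with a double edge at one end; the terminal node there is the unique long simple root (C_4), so the type is C_4 (the algebra sp(8)).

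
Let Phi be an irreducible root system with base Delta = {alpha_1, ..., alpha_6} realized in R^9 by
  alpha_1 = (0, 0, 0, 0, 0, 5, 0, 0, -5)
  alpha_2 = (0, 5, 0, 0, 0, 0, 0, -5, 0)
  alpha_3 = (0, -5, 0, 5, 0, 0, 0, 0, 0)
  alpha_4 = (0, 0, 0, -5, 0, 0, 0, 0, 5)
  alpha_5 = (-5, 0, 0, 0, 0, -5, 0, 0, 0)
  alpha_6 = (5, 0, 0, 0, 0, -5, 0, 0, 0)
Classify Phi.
type D_6

Compute the Cartan integers a_ij = 2(alpha_i, alpha_j)/(alpha_j, alpha_j); the resulting 6x6 Cartan matrix is
[[2, 0, 0, -1, -1, -1], [0, 2, -1, 0, 0, 0], [0, -1, 2, -1, 0, 0], [-1, 0, -1, 2, 0, 0], [-1, 0, 0, 0, 2, 0], [-1, 0, 0, 0, 0, 2]].
All simple roots have the same length, so the diagram is simply laced. The associated Dynkin diagram is a chain of 4 nodes with a fork of two nodes at one end (D_6), so the type is D_6 (the algebra so(12)).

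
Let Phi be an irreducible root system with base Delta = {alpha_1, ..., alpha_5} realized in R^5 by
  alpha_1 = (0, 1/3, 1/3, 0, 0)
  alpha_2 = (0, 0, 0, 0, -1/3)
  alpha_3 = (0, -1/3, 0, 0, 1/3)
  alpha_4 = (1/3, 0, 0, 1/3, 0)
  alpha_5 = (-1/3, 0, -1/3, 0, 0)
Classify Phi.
Compute the Cartan integers a_ij = 2(alpha_i, alpha_j)/(alpha_j, alpha_j); the resulting 5x5 Cartan matrix is
[[2, 0, -1, 0, -1], [0, 2, -1, 0, 0], [-1, -2, 2, 0, 0], [0, 0, 0, 2, -1], [-1, 0, 0, -1, 2]].
The roots have two lengths (squared-length ratio 2:1); the short ones are alpha_{2}. The associated Dynkin diagram is a chain of 5 nodes with a double edge at one end; the terminal node there is the unique short simple root (B_5), so the type is B_5 (the algebra so(11)).

B_5 (so(11))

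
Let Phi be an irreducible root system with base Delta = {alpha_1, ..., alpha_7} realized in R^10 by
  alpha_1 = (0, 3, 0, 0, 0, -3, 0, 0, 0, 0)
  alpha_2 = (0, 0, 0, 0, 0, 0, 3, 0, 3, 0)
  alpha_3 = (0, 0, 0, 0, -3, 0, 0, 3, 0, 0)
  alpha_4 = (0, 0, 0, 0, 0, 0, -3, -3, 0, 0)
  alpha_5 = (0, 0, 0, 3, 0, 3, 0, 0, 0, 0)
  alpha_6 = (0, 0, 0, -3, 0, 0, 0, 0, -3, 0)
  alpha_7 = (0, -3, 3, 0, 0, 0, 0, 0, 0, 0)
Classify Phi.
A7

Compute the Cartan integers a_ij = 2(alpha_i, alpha_j)/(alpha_j, alpha_j); the resulting 7x7 Cartan matrix is
[[2, 0, 0, 0, -1, 0, -1], [0, 2, 0, -1, 0, -1, 0], [0, 0, 2, -1, 0, 0, 0], [0, -1, -1, 2, 0, 0, 0], [-1, 0, 0, 0, 2, -1, 0], [0, -1, 0, 0, -1, 2, 0], [-1, 0, 0, 0, 0, 0, 2]].
All simple roots have the same length, so the diagram is simply laced. The associated Dynkin diagram is a chain of 7 nodes with single edges (A_7), so the type is A_7 (the algebra sl(8)).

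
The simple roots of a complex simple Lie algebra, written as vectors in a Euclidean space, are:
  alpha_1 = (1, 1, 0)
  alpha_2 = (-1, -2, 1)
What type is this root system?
Compute the Cartan integers a_ij = 2(alpha_i, alpha_j)/(alpha_j, alpha_j); the resulting 2x2 Cartan matrix is
[[2, -1], [-3, 2]].
The roots have two lengths (squared-length ratio 3:1); the short ones are alpha_{1}. The associated Dynkin diagram is two nodes joined by a triple edge (G_2), so the type is G_2.

G_2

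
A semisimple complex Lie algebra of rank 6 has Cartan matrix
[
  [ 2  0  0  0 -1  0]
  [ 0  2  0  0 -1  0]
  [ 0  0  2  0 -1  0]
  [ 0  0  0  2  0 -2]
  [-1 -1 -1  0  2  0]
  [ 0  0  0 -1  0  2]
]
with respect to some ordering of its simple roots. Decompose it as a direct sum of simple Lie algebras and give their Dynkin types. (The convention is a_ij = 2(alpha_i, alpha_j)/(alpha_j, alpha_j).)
B_2 ⊕ D_4

The diagram associated to this matrix has two connected components: the simple roots {alpha_4, alpha_6} form a chain of 2 nodes with a double edge at one end; the terminal node there is the unique short simple root (B_2), and {alpha_1, alpha_2, alpha_3, alpha_5} form a chain of 2 nodes with a fork of two nodes at one end (D_4). A semisimple Lie algebra decomposes uniquely as the direct sum of simple ideals, one per connected component of its Dynkin diagram, so g ≅ B_2 ⊕ D_4 (dimension 10 + 28 = 38).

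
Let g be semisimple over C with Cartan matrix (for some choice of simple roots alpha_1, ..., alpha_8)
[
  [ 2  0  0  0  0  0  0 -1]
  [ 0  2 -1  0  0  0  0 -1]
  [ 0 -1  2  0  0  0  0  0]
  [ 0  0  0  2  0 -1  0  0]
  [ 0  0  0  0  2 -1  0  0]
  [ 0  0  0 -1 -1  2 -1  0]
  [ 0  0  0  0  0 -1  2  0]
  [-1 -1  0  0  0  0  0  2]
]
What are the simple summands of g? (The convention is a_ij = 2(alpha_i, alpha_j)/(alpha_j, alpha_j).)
The diagram associated to this matrix has two connected components: the simple roots {alpha_1, alpha_2, alpha_3, alpha_8} form a chain of 4 nodes with single edges (A_4), and {alpha_4, alpha_5, alpha_6, alpha_7} form a chain of 2 nodes with a fork of two nodes at one end (D_4). A semisimple Lie algebra decomposes uniquely as the direct sum of simple ideals, one per connected component of its Dynkin diagram, so g ≅ A_4 ⊕ D_4 (dimension 24 + 28 = 52).

type A_4 + type D_4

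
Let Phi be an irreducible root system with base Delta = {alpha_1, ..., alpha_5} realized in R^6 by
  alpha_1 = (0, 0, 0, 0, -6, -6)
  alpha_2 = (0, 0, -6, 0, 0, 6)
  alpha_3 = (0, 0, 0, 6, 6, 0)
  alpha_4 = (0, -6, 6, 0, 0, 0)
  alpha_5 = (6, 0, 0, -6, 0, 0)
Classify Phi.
A5

Compute the Cartan integers a_ij = 2(alpha_i, alpha_j)/(alpha_j, alpha_j); the resulting 5x5 Cartan matrix is
[[2, -1, -1, 0, 0], [-1, 2, 0, -1, 0], [-1, 0, 2, 0, -1], [0, -1, 0, 2, 0], [0, 0, -1, 0, 2]].
All simple roots have the same length, so the diagram is simply laced. The associated Dynkin diagram is a chain of 5 nodes with single edges (A_5), so the type is A_5 (the algebra sl(6)).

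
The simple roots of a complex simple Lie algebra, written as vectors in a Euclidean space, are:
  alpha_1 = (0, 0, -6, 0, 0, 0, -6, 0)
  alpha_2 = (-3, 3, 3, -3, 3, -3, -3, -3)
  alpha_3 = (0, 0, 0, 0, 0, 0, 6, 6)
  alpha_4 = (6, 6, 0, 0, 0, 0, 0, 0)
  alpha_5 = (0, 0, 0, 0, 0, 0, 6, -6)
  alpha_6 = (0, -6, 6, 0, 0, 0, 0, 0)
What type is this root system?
Compute the Cartan integers a_ij = 2(alpha_i, alpha_j)/(alpha_j, alpha_j); the resulting 6x6 Cartan matrix is
[[2, 0, -1, 0, -1, -1], [0, 2, -1, 0, 0, 0], [-1, -1, 2, 0, 0, 0], [0, 0, 0, 2, 0, -1], [-1, 0, 0, 0, 2, 0], [-1, 0, 0, -1, 0, 2]].
All simple roots have the same length, so the diagram is simply laced. The associated Dynkin diagram is a chain of 5 nodes with one extra node attached to the third node from one end (E_6), so the type is E_6.

E6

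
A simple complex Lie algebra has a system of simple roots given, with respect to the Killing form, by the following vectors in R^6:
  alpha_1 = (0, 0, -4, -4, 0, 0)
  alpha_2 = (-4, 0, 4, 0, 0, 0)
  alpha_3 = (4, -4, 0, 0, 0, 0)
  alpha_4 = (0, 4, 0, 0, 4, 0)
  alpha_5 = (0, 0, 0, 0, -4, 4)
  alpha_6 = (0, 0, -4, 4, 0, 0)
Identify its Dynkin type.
Compute the Cartan integers a_ij = 2(alpha_i, alpha_j)/(alpha_j, alpha_j); the resulting 6x6 Cartan matrix is
[[2, -1, 0, 0, 0, 0], [-1, 2, -1, 0, 0, -1], [0, -1, 2, -1, 0, 0], [0, 0, -1, 2, -1, 0], [0, 0, 0, -1, 2, 0], [0, -1, 0, 0, 0, 2]].
All simple roots have the same length, so the diagram is simply laced. The associated Dynkin diagram is a chain of 4 nodes with a fork of two nodes at one end (D_6), so the type is D_6 (the algebra so(12)).

D6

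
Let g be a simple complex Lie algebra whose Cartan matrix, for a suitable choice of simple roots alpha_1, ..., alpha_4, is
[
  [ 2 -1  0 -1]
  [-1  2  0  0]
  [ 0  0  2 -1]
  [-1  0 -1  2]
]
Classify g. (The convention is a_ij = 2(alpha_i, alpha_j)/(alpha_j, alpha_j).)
The matrix has rank 4 with 2's on the diagonal. Reading the off-diagonal entries as Dynkin edges (a single edge where a_ij = a_ji = -1; a double or triple edge where a_ij * a_ji = 2 or 3), the diagram is a chain of 4 nodes with single edges (A_4). One simple-root ordering that puts it in standard form is (alpha_2, alpha_1, alpha_4, alpha_3). So the algebra is type A_4, i.e. sl(5).

A_4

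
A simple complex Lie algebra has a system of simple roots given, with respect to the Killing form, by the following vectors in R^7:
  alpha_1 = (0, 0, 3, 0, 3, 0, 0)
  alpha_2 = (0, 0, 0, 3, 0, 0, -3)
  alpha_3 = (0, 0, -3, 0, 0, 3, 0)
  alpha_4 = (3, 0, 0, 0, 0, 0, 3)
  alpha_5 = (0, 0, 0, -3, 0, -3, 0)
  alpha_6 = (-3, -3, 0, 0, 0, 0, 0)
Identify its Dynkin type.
Compute the Cartan integers a_ij = 2(alpha_i, alpha_j)/(alpha_j, alpha_j); the resulting 6x6 Cartan matrix is
[[2, 0, -1, 0, 0, 0], [0, 2, 0, -1, -1, 0], [-1, 0, 2, 0, -1, 0], [0, -1, 0, 2, 0, -1], [0, -1, -1, 0, 2, 0], [0, 0, 0, -1, 0, 2]].
All simple roots have the same length, so the diagram is simply laced. The associated Dynkin diagram is a chain of 6 nodes with single edges (A_6), so the type is A_6 (the algebra sl(7)).

A_6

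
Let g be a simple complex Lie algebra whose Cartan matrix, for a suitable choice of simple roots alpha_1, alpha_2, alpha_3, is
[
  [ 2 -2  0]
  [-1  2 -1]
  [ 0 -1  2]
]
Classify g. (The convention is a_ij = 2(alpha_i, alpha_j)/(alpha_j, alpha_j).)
The matrix has rank 3 with 2's on the diagonal. Reading the off-diagonal entries as Dynkin edges (a single edge where a_ij = a_ji = -1; a double or triple edge where a_ij * a_ji = 2 or 3), the diagram is a chain of 3 nodes with a double edge at one end; the terminal node there is the unique long simple root (C_3). One simple-root ordering that puts it in standard form is (alpha_3, alpha_2, alpha_1). So the algebra is type C_3, i.e. sp(6).

type C_3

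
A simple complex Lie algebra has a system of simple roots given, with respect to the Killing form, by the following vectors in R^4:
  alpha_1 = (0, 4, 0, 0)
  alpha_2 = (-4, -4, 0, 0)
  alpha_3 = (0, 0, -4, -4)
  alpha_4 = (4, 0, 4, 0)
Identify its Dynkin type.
Compute the Cartan integers a_ij = 2(alpha_i, alpha_j)/(alpha_j, alpha_j); the resulting 4x4 Cartan matrix is
[[2, -1, 0, 0], [-2, 2, 0, -1], [0, 0, 2, -1], [0, -1, -1, 2]].
The roots have two lengths (squared-length ratio 2:1); the short ones are alpha_{1}. The associated Dynkin diagram is a chain of 4 nodes with a double edge at one end; the terminal node there is the unique short simple root (B_4), so the type is B_4 (the algebra so(9)).

B4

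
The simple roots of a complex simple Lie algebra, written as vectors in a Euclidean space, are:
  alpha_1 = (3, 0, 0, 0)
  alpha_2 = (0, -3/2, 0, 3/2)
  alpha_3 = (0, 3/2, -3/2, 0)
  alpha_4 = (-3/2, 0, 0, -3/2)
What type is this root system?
C_4

Compute the Cartan integers a_ij = 2(alpha_i, alpha_j)/(alpha_j, alpha_j); the resulting 4x4 Cartan matrix is
[[2, 0, 0, -2], [0, 2, -1, -1], [0, -1, 2, 0], [-1, -1, 0, 2]].
The roots have two lengths (squared-length ratio 2:1); the short ones are alpha_{2,3,4}. The associated Dynkin diagram is a chain of 4 nodes with a double edge at one end; the terminal node there is the unique long simple root (C_4), so the type is C_4 (the algebra sp(8)).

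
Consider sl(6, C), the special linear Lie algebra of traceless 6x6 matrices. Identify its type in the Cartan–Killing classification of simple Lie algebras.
This is sl(6), which has dimension 6^2 - 1 = 35 and rank 6 - 1 = 5 (a Cartan subalgebra is the diagonal traceless matrices). In the classification of classical Lie algebras, the special linear algebra sl(n+1) has type A_n; here n = 5, so the Dynkin diagram is a chain of 5 nodes with single edges (A_5). Hence the type is A_5.

type A_5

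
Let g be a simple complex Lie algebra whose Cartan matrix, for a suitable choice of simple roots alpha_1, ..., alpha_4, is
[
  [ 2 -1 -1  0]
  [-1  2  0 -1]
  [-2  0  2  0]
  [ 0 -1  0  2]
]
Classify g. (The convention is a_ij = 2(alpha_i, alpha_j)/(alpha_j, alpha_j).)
The matrix has rank 4 with 2's on the diagonal. Reading the off-diagonal entries as Dynkin edges (a single edge where a_ij = a_ji = -1; a double or triple edge where a_ij * a_ji = 2 or 3), the diagram is a chain of 4 nodes with a double edge at one end; the terminal node there is the unique long simple root (C_4). One simple-root ordering that puts it in standard form is (alpha_4, alpha_2, alpha_1, alpha_3). So the algebra is type C_4, i.e. sp(8).

C_4 (sp(8))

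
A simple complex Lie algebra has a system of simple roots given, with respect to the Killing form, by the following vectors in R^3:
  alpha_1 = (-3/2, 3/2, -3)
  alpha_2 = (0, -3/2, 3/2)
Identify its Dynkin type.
type G_2

Compute the Cartan integers a_ij = 2(alpha_i, alpha_j)/(alpha_j, alpha_j); the resulting 2x2 Cartan matrix is
[[2, -3], [-1, 2]].
The roots have two lengths (squared-length ratio 3:1); the short ones are alpha_{2}. The associated Dynkin diagram is two nodes joined by a triple edge (G_2), so the type is G_2.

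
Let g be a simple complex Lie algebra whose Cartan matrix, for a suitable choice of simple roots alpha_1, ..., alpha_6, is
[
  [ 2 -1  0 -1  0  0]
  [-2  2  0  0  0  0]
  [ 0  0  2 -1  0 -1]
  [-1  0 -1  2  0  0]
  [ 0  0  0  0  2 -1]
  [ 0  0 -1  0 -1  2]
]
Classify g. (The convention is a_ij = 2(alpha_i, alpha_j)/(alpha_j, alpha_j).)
C_6 (sp(12))

The matrix has rank 6 with 2's on the diagonal. Reading the off-diagonal entries as Dynkin edges (a single edge where a_ij = a_ji = -1; a double or triple edge where a_ij * a_ji = 2 or 3), the diagram is a chain of 6 nodes with a double edge at one end; the terminal node there is the unique long simple root (C_6). One simple-root ordering that puts it in standard form is (alpha_5, alpha_6, alpha_3, alpha_4, alpha_1, alpha_2). So the algebra is type C_6, i.e. sp(12).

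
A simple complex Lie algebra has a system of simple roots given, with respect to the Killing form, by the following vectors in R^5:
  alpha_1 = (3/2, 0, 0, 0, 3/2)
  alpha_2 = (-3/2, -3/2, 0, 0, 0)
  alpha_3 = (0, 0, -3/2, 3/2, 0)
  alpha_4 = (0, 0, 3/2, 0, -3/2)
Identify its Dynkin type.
A4

Compute the Cartan integers a_ij = 2(alpha_i, alpha_j)/(alpha_j, alpha_j); the resulting 4x4 Cartan matrix is
[[2, -1, 0, -1], [-1, 2, 0, 0], [0, 0, 2, -1], [-1, 0, -1, 2]].
All simple roots have the same length, so the diagram is simply laced. The associated Dynkin diagram is a chain of 4 nodes with single edges (A_4), so the type is A_4 (the algebra sl(5)).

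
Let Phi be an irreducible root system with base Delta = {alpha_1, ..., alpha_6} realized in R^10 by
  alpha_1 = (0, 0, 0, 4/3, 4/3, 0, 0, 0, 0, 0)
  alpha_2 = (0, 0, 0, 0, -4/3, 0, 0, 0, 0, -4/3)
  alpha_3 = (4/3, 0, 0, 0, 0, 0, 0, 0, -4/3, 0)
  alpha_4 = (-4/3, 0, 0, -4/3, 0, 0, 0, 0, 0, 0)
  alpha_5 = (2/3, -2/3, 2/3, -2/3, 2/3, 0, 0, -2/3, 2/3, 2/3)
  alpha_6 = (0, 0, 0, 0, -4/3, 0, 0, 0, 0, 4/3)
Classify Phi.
E_6

Compute the Cartan integers a_ij = 2(alpha_i, alpha_j)/(alpha_j, alpha_j); the resulting 6x6 Cartan matrix is
[[2, -1, 0, -1, 0, -1], [-1, 2, 0, 0, -1, 0], [0, 0, 2, -1, 0, 0], [-1, 0, -1, 2, 0, 0], [0, -1, 0, 0, 2, 0], [-1, 0, 0, 0, 0, 2]].
All simple roots have the same length, so the diagram is simply laced. The associated Dynkin diagram is a chain of 5 nodes with one extra node attached to the third node from one end (E_6), so the type is E_6.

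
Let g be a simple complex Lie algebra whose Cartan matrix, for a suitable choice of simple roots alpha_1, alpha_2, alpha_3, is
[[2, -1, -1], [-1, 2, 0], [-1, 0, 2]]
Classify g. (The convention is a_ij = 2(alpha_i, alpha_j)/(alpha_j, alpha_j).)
The matrix has rank 3 with 2's on the diagonal. Reading the off-diagonal entries as Dynkin edges (a single edge where a_ij = a_ji = -1; a double or triple edge where a_ij * a_ji = 2 or 3), the diagram is a chain of 3 nodes with single edges (A_3). One simple-root ordering that puts it in standard form is (alpha_3, alpha_1, alpha_2). So the algebra is type A_3, i.e. sl(4).

A3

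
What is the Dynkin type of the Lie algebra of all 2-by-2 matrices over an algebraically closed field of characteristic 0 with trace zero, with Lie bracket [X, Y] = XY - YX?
A_1 (sl(2))

This is sl(2), which has dimension 2^2 - 1 = 3 and rank 2 - 1 = 1 (a Cartan subalgebra is the diagonal traceless matrices). In the classification of classical Lie algebras, the special linear algebra sl(n+1) has type A_n; here n = 1, so the Dynkin diagram is a chain of 1 nodes with single edges (A_1). Hence the type is A_1.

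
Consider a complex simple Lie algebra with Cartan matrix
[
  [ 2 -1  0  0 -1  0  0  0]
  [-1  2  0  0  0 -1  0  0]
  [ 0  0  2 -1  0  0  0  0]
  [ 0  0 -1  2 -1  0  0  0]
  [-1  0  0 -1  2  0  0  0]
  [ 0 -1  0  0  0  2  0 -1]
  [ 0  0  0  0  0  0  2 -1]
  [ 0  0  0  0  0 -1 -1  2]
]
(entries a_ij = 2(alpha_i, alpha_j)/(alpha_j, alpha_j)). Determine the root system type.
A_8

The matrix has rank 8 with 2's on the diagonal. Reading the off-diagonal entries as Dynkin edges (a single edge where a_ij = a_ji = -1; a double or triple edge where a_ij * a_ji = 2 or 3), the diagram is a chain of 8 nodes with single edges (A_8). One simple-root ordering that puts it in standard form is (alpha_3, alpha_4, alpha_5, alpha_1, alpha_2, alpha_6, alpha_8, alpha_7). So the algebra is type A_8, i.e. sl(9).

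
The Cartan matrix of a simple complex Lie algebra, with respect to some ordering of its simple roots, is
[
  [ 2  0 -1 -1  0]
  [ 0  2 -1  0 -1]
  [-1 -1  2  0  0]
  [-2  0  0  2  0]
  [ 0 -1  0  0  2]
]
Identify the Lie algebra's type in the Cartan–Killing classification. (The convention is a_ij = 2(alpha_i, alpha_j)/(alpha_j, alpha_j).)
type C_5

The matrix has rank 5 with 2's on the diagonal. Reading the off-diagonal entries as Dynkin edges (a single edge where a_ij = a_ji = -1; a double or triple edge where a_ij * a_ji = 2 or 3), the diagram is a chain of 5 nodes with a double edge at one end; the terminal node there is the unique long simple root (C_5). One simple-root ordering that puts it in standard form is (alpha_5, alpha_2, alpha_3, alpha_1, alpha_4). So the algebra is type C_5, i.e. sp(10).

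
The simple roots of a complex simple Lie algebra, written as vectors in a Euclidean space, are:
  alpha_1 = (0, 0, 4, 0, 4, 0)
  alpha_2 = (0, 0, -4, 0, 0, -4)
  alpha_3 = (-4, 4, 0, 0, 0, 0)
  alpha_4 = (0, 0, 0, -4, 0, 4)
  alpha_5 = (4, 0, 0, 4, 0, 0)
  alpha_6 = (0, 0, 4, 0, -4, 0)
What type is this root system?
Compute the Cartan integers a_ij = 2(alpha_i, alpha_j)/(alpha_j, alpha_j); the resulting 6x6 Cartan matrix is
[[2, -1, 0, 0, 0, 0], [-1, 2, 0, -1, 0, -1], [0, 0, 2, 0, -1, 0], [0, -1, 0, 2, -1, 0], [0, 0, -1, -1, 2, 0], [0, -1, 0, 0, 0, 2]].
All simple roots have the same length, so the diagram is simply laced. The associated Dynkin diagram is a chain of 4 nodes with a fork of two nodes at one end (D_6), so the type is D_6 (the algebra so(12)).

D_6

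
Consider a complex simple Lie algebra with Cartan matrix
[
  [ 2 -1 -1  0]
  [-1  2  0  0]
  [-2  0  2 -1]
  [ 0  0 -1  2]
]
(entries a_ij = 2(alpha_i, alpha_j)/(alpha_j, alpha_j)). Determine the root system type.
F_4

The matrix has rank 4 with 2's on the diagonal. Reading the off-diagonal entries as Dynkin edges (a single edge where a_ij = a_ji = -1; a double or triple edge where a_ij * a_ji = 2 or 3), the diagram is a chain of 4 nodes with a double edge between the middle two (F_4). One simple-root ordering that puts it in standard form is (alpha_4, alpha_3, alpha_1, alpha_2). So the algebra is type F_4.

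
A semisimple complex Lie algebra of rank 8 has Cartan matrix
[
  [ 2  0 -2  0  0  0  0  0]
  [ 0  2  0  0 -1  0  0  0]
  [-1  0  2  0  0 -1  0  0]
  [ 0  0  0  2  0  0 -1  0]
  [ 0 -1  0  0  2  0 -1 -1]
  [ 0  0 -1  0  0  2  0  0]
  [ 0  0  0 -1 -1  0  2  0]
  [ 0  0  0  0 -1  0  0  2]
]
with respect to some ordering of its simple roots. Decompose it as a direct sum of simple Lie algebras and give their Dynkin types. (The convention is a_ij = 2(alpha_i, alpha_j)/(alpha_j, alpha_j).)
The diagram associated to this matrix has two connected components: the simple roots {alpha_1, alpha_3, alpha_6} form a chain of 3 nodes with a double edge at one end; the terminal node there is the unique long simple root (C_3), and {alpha_2, alpha_4, alpha_5, alpha_7, alpha_8} form a chain of 3 nodes with a fork of two nodes at one end (D_5). A semisimple Lie algebra decomposes uniquely as the direct sum of simple ideals, one per connected component of its Dynkin diagram, so g ≅ C_3 ⊕ D_5 (dimension 21 + 45 = 66).

type C_3 ⊕ type D_5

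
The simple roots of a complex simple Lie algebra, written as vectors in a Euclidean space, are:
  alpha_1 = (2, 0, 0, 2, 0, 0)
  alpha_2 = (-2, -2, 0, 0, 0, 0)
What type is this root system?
Compute the Cartan integers a_ij = 2(alpha_i, alpha_j)/(alpha_j, alpha_j); the resulting 2x2 Cartan matrix is
[[2, -1], [-1, 2]].
All simple roots have the same length, so the diagram is simply laced. The associated Dynkin diagram is a chain of 2 nodes with single edges (A_2), so the type is A_2 (the algebra sl(3)).

A_2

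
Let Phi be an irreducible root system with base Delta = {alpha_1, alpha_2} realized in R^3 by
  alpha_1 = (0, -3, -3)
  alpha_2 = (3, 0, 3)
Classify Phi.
Compute the Cartan integers a_ij = 2(alpha_i, alpha_j)/(alpha_j, alpha_j); the resulting 2x2 Cartan matrix is
[[2, -1], [-1, 2]].
All simple roots have the same length, so the diagram is simply laced. The associated Dynkin diagram is a chain of 2 nodes with single edges (A_2), so the type is A_2 (the algebra sl(3)).

A_2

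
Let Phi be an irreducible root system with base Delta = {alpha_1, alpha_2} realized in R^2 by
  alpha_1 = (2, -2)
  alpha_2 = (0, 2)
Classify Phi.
type B_2

Compute the Cartan integers a_ij = 2(alpha_i, alpha_j)/(alpha_j, alpha_j); the resulting 2x2 Cartan matrix is
[[2, -2], [-1, 2]].
The roots have two lengths (squared-length ratio 2:1); the short ones are alpha_{2}. The associated Dynkin diagram is a chain of 2 nodes with a double edge at one end; the terminal node there is the unique short simple root (B_2), so the type is B_2 (the algebra so(5)).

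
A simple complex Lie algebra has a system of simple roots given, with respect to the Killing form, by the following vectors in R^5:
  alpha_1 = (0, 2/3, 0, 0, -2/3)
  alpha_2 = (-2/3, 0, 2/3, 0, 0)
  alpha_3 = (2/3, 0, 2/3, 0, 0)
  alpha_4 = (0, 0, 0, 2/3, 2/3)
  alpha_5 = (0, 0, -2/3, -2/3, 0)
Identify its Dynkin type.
D_5

Compute the Cartan integers a_ij = 2(alpha_i, alpha_j)/(alpha_j, alpha_j); the resulting 5x5 Cartan matrix is
[[2, 0, 0, -1, 0], [0, 2, 0, 0, -1], [0, 0, 2, 0, -1], [-1, 0, 0, 2, -1], [0, -1, -1, -1, 2]].
All simple roots have the same length, so the diagram is simply laced. The associated Dynkin diagram is a chain of 3 nodes with a fork of two nodes at one end (D_5), so the type is D_5 (the algebra so(10)).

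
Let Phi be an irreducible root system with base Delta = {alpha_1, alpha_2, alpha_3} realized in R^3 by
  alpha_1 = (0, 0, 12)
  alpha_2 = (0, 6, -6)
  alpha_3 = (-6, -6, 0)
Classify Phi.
Compute the Cartan integers a_ij = 2(alpha_i, alpha_j)/(alpha_j, alpha_j); the resulting 3x3 Cartan matrix is
[[2, -2, 0], [-1, 2, -1], [0, -1, 2]].
The roots have two lengths (squared-length ratio 2:1); the short ones are alpha_{2,3}. The associated Dynkin diagram is a chain of 3 nodes with a double edge at one end; the terminal node there is the unique long simple root (C_3), so the type is C_3 (the algebra sp(6)).

C3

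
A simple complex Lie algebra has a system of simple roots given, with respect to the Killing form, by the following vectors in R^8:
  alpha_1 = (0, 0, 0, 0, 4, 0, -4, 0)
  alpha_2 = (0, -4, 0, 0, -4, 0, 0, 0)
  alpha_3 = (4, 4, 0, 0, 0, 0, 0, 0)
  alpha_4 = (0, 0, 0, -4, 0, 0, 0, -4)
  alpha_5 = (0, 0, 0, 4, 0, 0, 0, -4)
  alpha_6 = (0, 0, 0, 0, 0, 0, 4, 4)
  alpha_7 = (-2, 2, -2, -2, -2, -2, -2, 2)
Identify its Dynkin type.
E_7

Compute the Cartan integers a_ij = 2(alpha_i, alpha_j)/(alpha_j, alpha_j); the resulting 7x7 Cartan matrix is
[[2, -1, 0, 0, 0, -1, 0], [-1, 2, -1, 0, 0, 0, 0], [0, -1, 2, 0, 0, 0, 0], [0, 0, 0, 2, 0, -1, 0], [0, 0, 0, 0, 2, -1, -1], [-1, 0, 0, -1, -1, 2, 0], [0, 0, 0, 0, -1, 0, 2]].
All simple roots have the same length, so the diagram is simply laced. The associated Dynkin diagram is a chain of 6 nodes with one extra node attached to the third node from one end (E_7), so the type is E_7.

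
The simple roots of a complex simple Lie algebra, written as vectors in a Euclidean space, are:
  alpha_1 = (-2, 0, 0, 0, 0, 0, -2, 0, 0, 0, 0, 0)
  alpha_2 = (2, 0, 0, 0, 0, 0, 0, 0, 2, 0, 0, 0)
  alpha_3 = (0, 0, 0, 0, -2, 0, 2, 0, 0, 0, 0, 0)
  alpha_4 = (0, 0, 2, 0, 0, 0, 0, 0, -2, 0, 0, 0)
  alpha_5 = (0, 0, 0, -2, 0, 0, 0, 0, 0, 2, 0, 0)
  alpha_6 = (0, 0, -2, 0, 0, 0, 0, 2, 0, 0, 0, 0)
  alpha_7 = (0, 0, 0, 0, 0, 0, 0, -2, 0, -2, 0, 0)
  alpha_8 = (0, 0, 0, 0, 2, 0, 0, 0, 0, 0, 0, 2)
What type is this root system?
Compute the Cartan integers a_ij = 2(alpha_i, alpha_j)/(alpha_j, alpha_j); the resulting 8x8 Cartan matrix is
[[2, -1, -1, 0, 0, 0, 0, 0], [-1, 2, 0, -1, 0, 0, 0, 0], [-1, 0, 2, 0, 0, 0, 0, -1], [0, -1, 0, 2, 0, -1, 0, 0], [0, 0, 0, 0, 2, 0, -1, 0], [0, 0, 0, -1, 0, 2, -1, 0], [0, 0, 0, 0, -1, -1, 2, 0], [0, 0, -1, 0, 0, 0, 0, 2]].
All simple roots have the same length, so the diagram is simply laced. The associated Dynkin diagram is a chain of 8 nodes with single edges (A_8), so the type is A_8 (the algebra sl(9)).

A8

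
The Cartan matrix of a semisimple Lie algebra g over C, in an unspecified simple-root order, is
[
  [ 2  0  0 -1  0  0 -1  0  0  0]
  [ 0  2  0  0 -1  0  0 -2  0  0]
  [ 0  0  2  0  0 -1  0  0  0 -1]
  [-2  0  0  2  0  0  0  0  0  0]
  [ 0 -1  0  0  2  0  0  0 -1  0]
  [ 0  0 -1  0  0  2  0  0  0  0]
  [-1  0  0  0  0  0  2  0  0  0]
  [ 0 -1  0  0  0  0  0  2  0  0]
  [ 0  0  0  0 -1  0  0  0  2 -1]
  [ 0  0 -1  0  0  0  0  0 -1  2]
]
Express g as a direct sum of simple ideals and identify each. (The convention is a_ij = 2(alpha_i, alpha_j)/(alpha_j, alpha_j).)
The diagram associated to this matrix has two connected components: the simple roots {alpha_2, alpha_3, alpha_5, alpha_6, alpha_8, alpha_9, alpha_10} form a chain of 7 nodes with a double edge at one end; the terminal node there is the unique short simple root (B_7), and {alpha_1, alpha_4, alpha_7} form a chain of 3 nodes with a double edge at one end; the terminal node there is the unique long simple root (C_3). A semisimple Lie algebra decomposes uniquely as the direct sum of simple ideals, one per connected component of its Dynkin diagram, so g ≅ B_7 ⊕ C_3 (dimension 105 + 21 = 126).

B_7 (so(15)) + C_3 (sp(6))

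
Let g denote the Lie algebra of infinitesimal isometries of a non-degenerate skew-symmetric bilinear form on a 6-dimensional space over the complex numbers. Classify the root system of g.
This is sp(6), which has dimension 6(6+1)/2 = 21 and rank 6/2 = 3. In the classification of classical Lie algebras, the symplectic algebra sp(2n) has type C_n; here n = 3, so the Dynkin diagram is a chain of 3 nodes with a double edge at one end; the terminal node there is the unique long simple root (C_3). Hence the type is C_3.

C3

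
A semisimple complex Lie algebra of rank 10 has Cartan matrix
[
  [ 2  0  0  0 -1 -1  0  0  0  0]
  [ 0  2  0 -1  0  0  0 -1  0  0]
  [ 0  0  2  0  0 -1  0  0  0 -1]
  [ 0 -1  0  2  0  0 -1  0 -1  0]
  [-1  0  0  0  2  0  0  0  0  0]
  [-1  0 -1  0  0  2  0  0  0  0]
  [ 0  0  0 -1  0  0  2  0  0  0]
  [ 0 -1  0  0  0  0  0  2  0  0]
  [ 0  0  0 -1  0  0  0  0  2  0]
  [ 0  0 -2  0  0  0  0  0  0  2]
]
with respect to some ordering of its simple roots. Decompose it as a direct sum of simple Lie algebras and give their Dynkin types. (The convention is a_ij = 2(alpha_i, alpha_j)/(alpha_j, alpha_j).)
The diagram associated to this matrix has two connected components: the simple roots {alpha_1, alpha_3, alpha_5, alpha_6, alpha_10} form a chain of 5 nodes with a double edge at one end; the terminal node there is the unique long simple root (C_5), and {alpha_2, alpha_4, alpha_7, alpha_8, alpha_9} form a chain of 3 nodes with a fork of two nodes at one end (D_5). A semisimple Lie algebra decomposes uniquely as the direct sum of simple ideals, one per connected component of its Dynkin diagram, so g ≅ C_5 ⊕ D_5 (dimension 55 + 45 = 100).

C_5 + D_5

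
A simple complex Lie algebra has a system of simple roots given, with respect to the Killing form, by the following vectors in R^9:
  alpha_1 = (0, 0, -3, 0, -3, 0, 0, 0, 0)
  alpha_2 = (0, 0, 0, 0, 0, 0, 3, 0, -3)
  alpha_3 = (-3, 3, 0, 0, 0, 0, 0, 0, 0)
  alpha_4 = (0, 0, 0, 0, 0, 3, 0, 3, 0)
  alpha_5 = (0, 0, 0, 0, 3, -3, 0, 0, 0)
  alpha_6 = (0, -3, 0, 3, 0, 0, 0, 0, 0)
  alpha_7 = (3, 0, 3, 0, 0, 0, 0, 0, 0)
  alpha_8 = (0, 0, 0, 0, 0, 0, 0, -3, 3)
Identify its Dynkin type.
A_8

Compute the Cartan integers a_ij = 2(alpha_i, alpha_j)/(alpha_j, alpha_j); the resulting 8x8 Cartan matrix is
[[2, 0, 0, 0, -1, 0, -1, 0], [0, 2, 0, 0, 0, 0, 0, -1], [0, 0, 2, 0, 0, -1, -1, 0], [0, 0, 0, 2, -1, 0, 0, -1], [-1, 0, 0, -1, 2, 0, 0, 0], [0, 0, -1, 0, 0, 2, 0, 0], [-1, 0, -1, 0, 0, 0, 2, 0], [0, -1, 0, -1, 0, 0, 0, 2]].
All simple roots have the same length, so the diagram is simply laced. The associated Dynkin diagram is a chain of 8 nodes with single edges (A_8), so the type is A_8 (the algebra sl(9)).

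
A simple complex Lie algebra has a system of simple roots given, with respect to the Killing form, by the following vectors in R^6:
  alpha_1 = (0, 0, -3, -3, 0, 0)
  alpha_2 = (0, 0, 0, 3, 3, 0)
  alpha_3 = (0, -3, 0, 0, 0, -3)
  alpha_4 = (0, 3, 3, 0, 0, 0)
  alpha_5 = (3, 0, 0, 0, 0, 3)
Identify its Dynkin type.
A5

Compute the Cartan integers a_ij = 2(alpha_i, alpha_j)/(alpha_j, alpha_j); the resulting 5x5 Cartan matrix is
[[2, -1, 0, -1, 0], [-1, 2, 0, 0, 0], [0, 0, 2, -1, -1], [-1, 0, -1, 2, 0], [0, 0, -1, 0, 2]].
All simple roots have the same length, so the diagram is simply laced. The associated Dynkin diagram is a chain of 5 nodes with single edges (A_5), so the type is A_5 (the algebra sl(6)).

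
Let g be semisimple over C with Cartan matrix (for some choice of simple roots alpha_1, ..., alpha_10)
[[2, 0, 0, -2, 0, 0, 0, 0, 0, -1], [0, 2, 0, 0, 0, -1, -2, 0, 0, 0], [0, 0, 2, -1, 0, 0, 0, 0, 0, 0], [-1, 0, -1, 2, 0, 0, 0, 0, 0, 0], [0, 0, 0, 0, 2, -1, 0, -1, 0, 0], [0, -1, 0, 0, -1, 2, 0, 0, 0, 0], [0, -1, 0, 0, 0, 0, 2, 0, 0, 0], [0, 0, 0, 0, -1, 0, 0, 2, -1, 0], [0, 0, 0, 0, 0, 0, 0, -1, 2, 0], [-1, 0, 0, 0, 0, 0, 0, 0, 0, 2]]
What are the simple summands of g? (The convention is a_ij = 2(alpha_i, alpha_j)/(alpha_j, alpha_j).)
The diagram associated to this matrix has two connected components: the simple roots {alpha_2, alpha_5, alpha_6, alpha_7, alpha_8, alpha_9} form a chain of 6 nodes with a double edge at one end; the terminal node there is the unique short simple root (B_6), and {alpha_1, alpha_3, alpha_4, alpha_10} form a chain of 4 nodes with a double edge between the middle two (F_4). A semisimple Lie algebra decomposes uniquely as the direct sum of simple ideals, one per connected component of its Dynkin diagram, so g ≅ B_6 ⊕ F_4 (dimension 78 + 52 = 130).

type B_6 + type F_4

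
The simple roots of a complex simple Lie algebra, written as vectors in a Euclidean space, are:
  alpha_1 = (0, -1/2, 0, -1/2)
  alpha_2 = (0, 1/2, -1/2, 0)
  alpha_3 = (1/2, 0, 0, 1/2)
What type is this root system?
Compute the Cartan integers a_ij = 2(alpha_i, alpha_j)/(alpha_j, alpha_j); the resulting 3x3 Cartan matrix is
[[2, -1, -1], [-1, 2, 0], [-1, 0, 2]].
All simple roots have the same length, so the diagram is simply laced. The associated Dynkin diagram is a chain of 3 nodes with single edges (A_3), so the type is A_3 (the algebra sl(4)).

A_3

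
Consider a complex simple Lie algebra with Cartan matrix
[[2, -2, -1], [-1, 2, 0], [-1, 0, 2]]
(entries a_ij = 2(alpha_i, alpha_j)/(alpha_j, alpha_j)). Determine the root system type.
The matrix has rank 3 with 2's on the diagonal. Reading the off-diagonal entries as Dynkin edges (a single edge where a_ij = a_ji = -1; a double or triple edge where a_ij * a_ji = 2 or 3), the diagram is a chain of 3 nodes with a double edge at one end; the terminal node there is the unique short simple root (B_3). One simple-root ordering that puts it in standard form is (alpha_3, alpha_1, alpha_2). So the algebra is type B_3, i.e. so(7).

B_3 (so(7))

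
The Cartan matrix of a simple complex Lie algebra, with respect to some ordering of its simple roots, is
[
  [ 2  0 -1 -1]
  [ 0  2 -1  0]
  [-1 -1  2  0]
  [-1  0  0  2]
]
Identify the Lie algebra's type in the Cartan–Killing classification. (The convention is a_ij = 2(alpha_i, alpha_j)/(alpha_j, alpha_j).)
The matrix has rank 4 with 2's on the diagonal. Reading the off-diagonal entries as Dynkin edges (a single edge where a_ij = a_ji = -1; a double or triple edge where a_ij * a_ji = 2 or 3), the diagram is a chain of 4 nodes with single edges (A_4). One simple-root ordering that puts it in standard form is (alpha_4, alpha_1, alpha_3, alpha_2). So the algebra is type A_4, i.e. sl(5).

A4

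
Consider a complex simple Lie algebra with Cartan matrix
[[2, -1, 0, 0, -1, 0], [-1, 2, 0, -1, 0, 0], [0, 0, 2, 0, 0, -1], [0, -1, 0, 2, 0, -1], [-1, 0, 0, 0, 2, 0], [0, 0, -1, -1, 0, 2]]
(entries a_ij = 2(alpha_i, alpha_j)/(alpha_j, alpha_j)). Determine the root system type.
The matrix has rank 6 with 2's on the diagonal. Reading the off-diagonal entries as Dynkin edges (a single edge where a_ij = a_ji = -1; a double or triple edge where a_ij * a_ji = 2 or 3), the diagram is a chain of 6 nodes with single edges (A_6). One simple-root ordering that puts it in standard form is (alpha_3, alpha_6, alpha_4, alpha_2, alpha_1, alpha_5). So the algebra is type A_6, i.e. sl(7).

A_6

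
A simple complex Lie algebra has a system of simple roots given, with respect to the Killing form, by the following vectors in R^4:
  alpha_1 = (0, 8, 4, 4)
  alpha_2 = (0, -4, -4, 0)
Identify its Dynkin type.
G_2

Compute the Cartan integers a_ij = 2(alpha_i, alpha_j)/(alpha_j, alpha_j); the resulting 2x2 Cartan matrix is
[[2, -3], [-1, 2]].
The roots have two lengths (squared-length ratio 3:1); the short ones are alpha_{2}. The associated Dynkin diagram is two nodes joined by a triple edge (G_2), so the type is G_2.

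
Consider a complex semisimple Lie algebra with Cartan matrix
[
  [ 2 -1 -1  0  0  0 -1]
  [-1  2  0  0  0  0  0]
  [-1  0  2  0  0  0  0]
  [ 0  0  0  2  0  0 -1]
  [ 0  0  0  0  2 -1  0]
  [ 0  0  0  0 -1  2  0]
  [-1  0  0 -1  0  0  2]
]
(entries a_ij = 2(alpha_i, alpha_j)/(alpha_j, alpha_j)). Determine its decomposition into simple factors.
The diagram associated to this matrix has two connected components: the simple roots {alpha_5, alpha_6} form a chain of 2 nodes with single edges (A_2), and {alpha_1, alpha_2, alpha_3, alpha_4, alpha_7} form a chain of 3 nodes with a fork of two nodes at one end (D_5). A semisimple Lie algebra decomposes uniquely as the direct sum of simple ideals, one per connected component of its Dynkin diagram, so g ≅ A_2 ⊕ D_5 (dimension 8 + 45 = 53).

type A_2 ⊕ type D_5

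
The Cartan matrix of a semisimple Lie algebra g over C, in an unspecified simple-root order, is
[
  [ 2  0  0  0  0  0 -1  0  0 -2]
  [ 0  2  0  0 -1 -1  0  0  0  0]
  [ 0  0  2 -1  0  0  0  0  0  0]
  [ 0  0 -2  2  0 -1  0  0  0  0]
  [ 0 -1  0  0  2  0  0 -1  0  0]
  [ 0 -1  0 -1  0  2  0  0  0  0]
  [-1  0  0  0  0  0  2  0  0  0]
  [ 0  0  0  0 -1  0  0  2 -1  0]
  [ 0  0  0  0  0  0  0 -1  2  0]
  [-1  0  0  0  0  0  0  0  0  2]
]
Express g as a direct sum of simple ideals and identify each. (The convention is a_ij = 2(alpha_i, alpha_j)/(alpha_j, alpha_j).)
B3 + B7

The diagram associated to this matrix has two connected components: the simple roots {alpha_1, alpha_7, alpha_10} form a chain of 3 nodes with a double edge at one end; the terminal node there is the unique short simple root (B_3), and {alpha_2, alpha_3, alpha_4, alpha_5, alpha_6, alpha_8, alpha_9} form a chain of 7 nodes with a double edge at one end; the terminal node there is the unique short simple root (B_7). A semisimple Lie algebra decomposes uniquely as the direct sum of simple ideals, one per connected component of its Dynkin diagram, so g ≅ B_3 ⊕ B_7 (dimension 21 + 105 = 126).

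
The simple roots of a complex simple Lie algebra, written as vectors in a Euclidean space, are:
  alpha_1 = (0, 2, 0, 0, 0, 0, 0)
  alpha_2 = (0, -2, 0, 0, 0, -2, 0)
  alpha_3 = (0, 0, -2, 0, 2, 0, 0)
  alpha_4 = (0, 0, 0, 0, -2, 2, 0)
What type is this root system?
Compute the Cartan integers a_ij = 2(alpha_i, alpha_j)/(alpha_j, alpha_j); the resulting 4x4 Cartan matrix is
[[2, -1, 0, 0], [-2, 2, 0, -1], [0, 0, 2, -1], [0, -1, -1, 2]].
The roots have two lengths (squared-length ratio 2:1); the short ones are alpha_{1}. The associated Dynkin diagram is a chain of 4 nodes with a double edge at one end; the terminal node there is the unique short simple root (B_4), so the type is B_4 (the algebra so(9)).

type B_4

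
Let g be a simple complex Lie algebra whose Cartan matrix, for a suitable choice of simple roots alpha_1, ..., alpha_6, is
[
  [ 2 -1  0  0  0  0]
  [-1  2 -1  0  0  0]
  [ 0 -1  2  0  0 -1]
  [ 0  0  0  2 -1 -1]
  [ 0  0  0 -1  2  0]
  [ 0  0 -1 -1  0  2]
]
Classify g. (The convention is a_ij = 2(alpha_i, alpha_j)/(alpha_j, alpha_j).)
The matrix has rank 6 with 2's on the diagonal. Reading the off-diagonal entries as Dynkin edges (a single edge where a_ij = a_ji = -1; a double or triple edge where a_ij * a_ji = 2 or 3), the diagram is a chain of 6 nodes with single edges (A_6). One simple-root ordering that puts it in standard form is (alpha_1, alpha_2, alpha_3, alpha_6, alpha_4, alpha_5). So the algebra is type A_6, i.e. sl(7).

A_6 (sl(7))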